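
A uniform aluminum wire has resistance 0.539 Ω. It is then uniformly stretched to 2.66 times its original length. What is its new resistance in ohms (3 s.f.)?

Volume constant ⇒ A' = A/k with k = 2.66. R' = ρ(kL)/(A/k) = k²R.
R' = 7.076 × 0.539 = 3.81 Ω

3.81 Ω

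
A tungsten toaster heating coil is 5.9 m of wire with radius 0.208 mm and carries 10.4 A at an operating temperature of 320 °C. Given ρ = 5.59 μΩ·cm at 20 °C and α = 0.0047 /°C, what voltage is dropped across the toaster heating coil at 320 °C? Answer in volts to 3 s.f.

ρ = 5.59 μΩ·cm = 5.59×10^-8 Ω·m
A = πr² = π(2.0800e-04 m)² = 1.359e-07 m²
R₍20₎ = ρL/A = (5.59×10^-8)(5.9)/(1.359e-07) = 2.427 Ω
R₍320₎ = R₍20₎(1 + αΔT) = 2.427 × (1 + 0.0047×300) = 5.848 Ω
V = IR = 10.4 × 5.848 = 60.8 V

60.8 V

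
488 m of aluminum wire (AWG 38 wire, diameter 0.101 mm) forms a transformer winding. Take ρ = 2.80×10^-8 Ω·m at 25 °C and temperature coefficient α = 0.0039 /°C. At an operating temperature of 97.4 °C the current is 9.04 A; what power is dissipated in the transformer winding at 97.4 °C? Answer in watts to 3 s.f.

A = π(0.101/2 mm)² = π(5.0500e-05 m)² = 8.012e-09 m²
R₍25₎ = ρL/A = (2.80×10^-8)(488)/(8.012e-09) = 1705 Ω
R₍97.4₎ = R₍25₎(1 + αΔT) = 1705 × (1 + 0.0039×72.4) = 2187 Ω
P = I²R = (9.04)² × 2187 = 1.79×10^5 W

1.79×10^5 W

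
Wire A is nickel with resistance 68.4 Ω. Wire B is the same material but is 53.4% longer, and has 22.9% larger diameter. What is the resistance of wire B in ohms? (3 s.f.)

R ∝ L/d², so R_B/R_A = (1 + 53.4/100) × (1 + 22.9/100)⁻²
= 1.534 × 0.6621 = 1.016
R_B = 1.016 × 68.4 = 69.5 Ω

69.5 Ω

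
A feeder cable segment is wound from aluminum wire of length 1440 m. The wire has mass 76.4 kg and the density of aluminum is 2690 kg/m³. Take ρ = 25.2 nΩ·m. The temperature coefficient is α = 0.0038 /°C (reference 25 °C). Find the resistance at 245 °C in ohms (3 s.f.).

ρ = 25.2 nΩ·m = 2.52×10^-8 Ω·m
A = m/(density·L) = 76.4/(2690×1440) = 1.9723e-05 m²
R = ρL/A = (2.52×10^-8)(1440)/(1.9723e-05) = 1.84 Ω
R(245 °C) = 1.84 × (1 + 0.0038×220) = 3.38 Ω

3.38 Ω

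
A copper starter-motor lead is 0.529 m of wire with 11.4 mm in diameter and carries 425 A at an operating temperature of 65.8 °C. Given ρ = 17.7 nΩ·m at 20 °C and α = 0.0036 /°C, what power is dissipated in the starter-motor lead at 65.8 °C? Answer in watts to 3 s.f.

ρ = 17.7 nΩ·m = 1.77×10^-8 Ω·m
A = π(d/2)² = π(5.7000e-03 m)² = 1.021e-04 m²
R₍20₎ = ρL/A = (1.77×10^-8)(0.529)/(1.021e-04) = 9.173×10^-5 Ω
R₍65.8₎ = R₍20₎(1 + αΔT) = 9.173×10^-5 × (1 + 0.0036×45.8) = 1.069×10^-4 Ω
P = I²R = (425)² × 1.069×10^-4 = 19.3 W

19.3 W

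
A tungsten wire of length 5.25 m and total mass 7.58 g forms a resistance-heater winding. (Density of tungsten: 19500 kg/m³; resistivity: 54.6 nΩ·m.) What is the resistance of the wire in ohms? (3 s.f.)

3.87 Ω

ρ = 54.6 nΩ·m = 5.46×10^-8 Ω·m
A = m/(density·L) = 0.00758/(19500×5.25) = 7.4042e-08 m²
R = ρL/A = (5.46×10^-8)(5.25)/(7.4042e-08) = 3.87 Ω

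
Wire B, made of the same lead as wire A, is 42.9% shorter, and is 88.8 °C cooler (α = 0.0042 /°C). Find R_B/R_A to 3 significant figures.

0.358

R ∝ ρL/d² with ρ ∝ (1+αΔT), so R_B/R_A = (1 − 42.9/100) × (1 − 0.0042×88.8)
= 0.571 × 0.627 = 0.358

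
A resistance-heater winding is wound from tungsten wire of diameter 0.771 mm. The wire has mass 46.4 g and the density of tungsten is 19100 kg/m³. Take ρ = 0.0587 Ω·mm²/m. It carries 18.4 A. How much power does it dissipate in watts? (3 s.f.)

ρ = 0.0587 Ω·mm²/m = 5.87×10^-8 Ω·m
A = π(d/2)² = π(3.8550e-04 m)² = 4.6687e-07 m²
L = m/(density·A) = 0.0464/(19100×4.6687e-07) = 5.203 m
R = ρL/A = (5.87×10^-8)(5.203)/(4.6687e-07) = 0.6542 Ω
P = I²R = (18.4)² × 0.6542 = 221 W

221 W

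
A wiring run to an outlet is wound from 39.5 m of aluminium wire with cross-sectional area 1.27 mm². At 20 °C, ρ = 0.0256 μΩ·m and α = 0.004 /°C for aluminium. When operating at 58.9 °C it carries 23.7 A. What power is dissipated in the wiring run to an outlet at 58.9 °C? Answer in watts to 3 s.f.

ρ = 0.0256 μΩ·m = 2.56×10^-8 Ω·m
A = 1.27 mm² = 1.270e-06 m²
R₍20₎ = ρL/A = (2.56×10^-8)(39.5)/(1.270e-06) = 0.7962 Ω
R₍58.9₎ = R₍20₎(1 + αΔT) = 0.7962 × (1 + 0.004×38.9) = 0.9201 Ω
P = I²R = (23.7)² × 0.9201 = 517 W

517 W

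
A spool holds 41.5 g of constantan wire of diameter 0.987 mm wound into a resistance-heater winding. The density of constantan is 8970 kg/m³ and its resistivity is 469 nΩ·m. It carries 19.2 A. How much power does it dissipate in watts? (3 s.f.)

ρ = 469 nΩ·m = 4.69×10^-7 Ω·m
A = π(d/2)² = π(4.9350e-04 m)² = 7.6511e-07 m²
L = m/(density·A) = 0.0415/(8970×7.6511e-07) = 6.047 m
R = ρL/A = (4.69×10^-7)(6.047)/(7.6511e-07) = 3.707 Ω
P = I²R = (19.2)² × 3.707 = 1370 W

1370 W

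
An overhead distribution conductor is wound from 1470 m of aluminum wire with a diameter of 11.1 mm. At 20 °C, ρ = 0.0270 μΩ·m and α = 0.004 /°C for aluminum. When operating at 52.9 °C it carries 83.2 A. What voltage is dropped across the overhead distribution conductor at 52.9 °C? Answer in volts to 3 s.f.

38.6 V

ρ = 0.0270 μΩ·m = 2.70×10^-8 Ω·m
A = π(d/2)² = π(5.5500e-03 m)² = 9.677e-05 m²
R₍20₎ = ρL/A = (2.70×10^-8)(1470)/(9.677e-05) = 0.4102 Ω
R₍52.9₎ = R₍20₎(1 + αΔT) = 0.4102 × (1 + 0.004×32.9) = 0.4641 Ω
V = IR = 83.2 × 0.4641 = 38.6 V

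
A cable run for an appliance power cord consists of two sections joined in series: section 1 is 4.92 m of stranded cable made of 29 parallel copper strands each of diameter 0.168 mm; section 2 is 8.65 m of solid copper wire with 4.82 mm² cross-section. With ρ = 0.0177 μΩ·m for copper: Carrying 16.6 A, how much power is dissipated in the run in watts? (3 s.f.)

ρ = 0.0177 μΩ·m = 1.77×10^-8 Ω·m
Section 1: A_strand = π(8.4000e-05)² = 2.217e-08 m²; R₁ = ρL/(N·A_s) = (1.77×10^-8)(4.92)/(29×2.217e-08) = 0.1355 Ω
Section 2: A = 4.82 mm² = 4.820e-06 m²
R₂ = (1.77×10^-8)(8.65)/(4.820e-06) = 0.03176 Ω
R = R₁ + R₂ = 0.1672 Ω
P = I²R = (16.6)² × 0.1672 = 46.1 W

46.1 W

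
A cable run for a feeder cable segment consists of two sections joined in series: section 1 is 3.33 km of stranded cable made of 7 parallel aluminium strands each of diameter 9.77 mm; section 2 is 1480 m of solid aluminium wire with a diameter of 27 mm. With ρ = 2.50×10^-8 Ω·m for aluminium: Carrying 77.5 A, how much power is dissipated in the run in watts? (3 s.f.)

1340 W

Section 1: A_strand = π(4.8850e-03)² = 7.497e-05 m²; R₁ = ρL/(N·A_s) = (2.50×10^-8)(3330)/(7×7.497e-05) = 0.1586 Ω
Section 2: A = π(d/2)² = π(1.3500e-02 m)² = 5.726e-04 m²
R₂ = (2.50×10^-8)(1480)/(5.726e-04) = 0.06462 Ω
R = R₁ + R₂ = 0.2233 Ω
P = I²R = (77.5)² × 0.2233 = 1340 W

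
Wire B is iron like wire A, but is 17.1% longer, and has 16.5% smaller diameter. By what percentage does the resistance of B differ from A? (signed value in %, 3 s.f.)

68.0%

R ∝ L/d², so R_B/R_A = (1 + 17.1/100) × (1 − 16.5/100)⁻²
= 1.171 × 1.434 = 1.679
(R_B − R_A)/R_A = 1.679 − 1 = 68.0%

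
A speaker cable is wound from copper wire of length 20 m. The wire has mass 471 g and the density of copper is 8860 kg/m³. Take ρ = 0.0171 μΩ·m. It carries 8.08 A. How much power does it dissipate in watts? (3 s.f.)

ρ = 0.0171 μΩ·m = 1.71×10^-8 Ω·m
A = m/(density·L) = 0.471/(8860×20) = 2.6580e-06 m²
R = ρL/A = (1.71×10^-8)(20)/(2.6580e-06) = 0.1287 Ω
P = I²R = (8.08)² × 0.1287 = 8.40 W

8.40 W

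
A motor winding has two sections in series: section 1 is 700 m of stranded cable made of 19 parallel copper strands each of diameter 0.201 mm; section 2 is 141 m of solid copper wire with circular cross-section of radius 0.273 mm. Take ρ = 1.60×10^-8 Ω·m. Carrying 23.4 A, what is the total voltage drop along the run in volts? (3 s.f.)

660 V

Section 1: A_strand = π(1.0050e-04)² = 3.173e-08 m²; R₁ = ρL/(N·A_s) = (1.60×10^-8)(700)/(19×3.173e-08) = 18.58 Ω
Section 2: A = πr² = π(2.7300e-04 m)² = 2.341e-07 m²
R₂ = (1.60×10^-8)(141)/(2.341e-07) = 9.635 Ω
R = R₁ + R₂ = 28.21 Ω
V = IR = 23.4 × 28.21 = 660 V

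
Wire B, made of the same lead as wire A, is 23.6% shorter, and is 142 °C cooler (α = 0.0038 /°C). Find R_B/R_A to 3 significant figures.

0.352

R ∝ ρL/d² with ρ ∝ (1+αΔT), so R_B/R_A = (1 − 23.6/100) × (1 − 0.0038×142)
= 0.764 × 0.4604 = 0.352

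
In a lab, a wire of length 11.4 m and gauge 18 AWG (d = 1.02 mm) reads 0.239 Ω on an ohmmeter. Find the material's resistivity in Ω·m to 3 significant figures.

A = π(1.02/2 mm)² = π(5.1000e-04 m)² = 8.171e-07 m²
ρ = RA/L = (0.239)(8.171e-07)/(11.4) = 1.71×10^-8 Ω·m

1.71×10^-8 Ω·m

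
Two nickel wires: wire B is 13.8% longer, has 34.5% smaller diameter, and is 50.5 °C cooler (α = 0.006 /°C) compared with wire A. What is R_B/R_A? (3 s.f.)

R ∝ ρL/d² with ρ ∝ (1+αΔT), so R_B/R_A = (1 + 13.8/100) × (1 − 34.5/100)⁻² × (1 − 0.006×50.5)
= 1.138 × 2.331 × 0.697 = 1.85

1.85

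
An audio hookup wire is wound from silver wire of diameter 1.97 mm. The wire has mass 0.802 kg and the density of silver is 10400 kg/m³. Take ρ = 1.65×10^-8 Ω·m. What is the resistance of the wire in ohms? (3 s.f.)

A = π(d/2)² = π(9.8500e-04 m)² = 3.0481e-06 m²
L = m/(density·A) = 0.802/(10400×3.0481e-06) = 25.3 m
R = ρL/A = (1.65×10^-8)(25.3)/(3.0481e-06) = 0.137 Ω

0.137 Ω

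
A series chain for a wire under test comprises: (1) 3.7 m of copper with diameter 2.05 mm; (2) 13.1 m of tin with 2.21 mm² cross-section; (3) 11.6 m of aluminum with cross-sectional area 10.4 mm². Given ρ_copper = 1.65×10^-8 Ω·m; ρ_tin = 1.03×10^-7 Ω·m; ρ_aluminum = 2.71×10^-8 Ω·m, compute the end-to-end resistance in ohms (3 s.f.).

0.659 Ω

Seg 1: A = π(d/2)² = π(1.0250e-03 m)² = 3.301e-06 m²
R_1 = (1.65×10^-8)(3.7)/(3.301e-06) = 0.0185 Ω
Seg 2: A = 2.21 mm² = 2.210e-06 m²
R_2 = (1.03×10^-7)(13.1)/(2.210e-06) = 0.6105 Ω
Seg 3: A = 10.4 mm² = 1.040e-05 m²
R_3 = (2.71×10^-8)(11.6)/(1.040e-05) = 0.03023 Ω
R_total = R_1 + R_2 + R_3 = 0.659 Ω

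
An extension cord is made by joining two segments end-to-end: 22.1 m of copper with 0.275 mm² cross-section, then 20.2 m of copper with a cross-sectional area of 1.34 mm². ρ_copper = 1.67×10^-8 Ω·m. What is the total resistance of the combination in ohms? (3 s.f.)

1.59 Ω

Segment 1: A = 0.275 mm² = 2.750e-07 m²
R₁ = ρL/A = (1.67×10^-8)(22.1)/(2.750e-07) = 1.342 Ω
Segment 2: A = 1.34 mm² = 1.340e-06 m²
R₂ = (1.67×10^-8)(20.2)/(1.340e-06) = 0.2517 Ω
R = R₁ + R₂ = 1.59 Ω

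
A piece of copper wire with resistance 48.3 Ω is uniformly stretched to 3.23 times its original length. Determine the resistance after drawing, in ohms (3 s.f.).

Volume constant ⇒ A' = A/k with k = 3.23. R' = ρ(kL)/(A/k) = k²R.
R' = 10.43 × 48.3 = 504 Ω

504 Ω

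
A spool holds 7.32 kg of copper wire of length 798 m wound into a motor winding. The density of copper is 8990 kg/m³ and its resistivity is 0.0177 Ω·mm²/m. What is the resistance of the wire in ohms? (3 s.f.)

13.8 Ω

ρ = 0.0177 Ω·mm²/m = 1.77×10^-8 Ω·m
A = m/(density·L) = 7.32/(8990×798) = 1.0203e-06 m²
R = ρL/A = (1.77×10^-8)(798)/(1.0203e-06) = 13.8 Ω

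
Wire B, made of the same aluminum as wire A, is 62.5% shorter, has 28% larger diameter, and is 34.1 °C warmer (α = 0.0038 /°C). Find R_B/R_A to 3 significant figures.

R ∝ ρL/d² with ρ ∝ (1+αΔT), so R_B/R_A = (1 − 62.5/100) × (1 + 28/100)⁻² × (1 + 0.0038×34.1)
= 0.375 × 0.6103 × 1.13 = 0.259

0.259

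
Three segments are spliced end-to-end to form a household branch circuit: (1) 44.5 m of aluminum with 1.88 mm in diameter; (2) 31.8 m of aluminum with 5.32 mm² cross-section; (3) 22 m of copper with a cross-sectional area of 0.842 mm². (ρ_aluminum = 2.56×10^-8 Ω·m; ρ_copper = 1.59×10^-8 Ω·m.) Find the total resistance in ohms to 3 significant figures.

0.979 Ω

Seg 1: A = π(d/2)² = π(9.4000e-04 m)² = 2.776e-06 m²
R_1 = (2.56×10^-8)(44.5)/(2.776e-06) = 0.4104 Ω
Seg 2: A = 5.32 mm² = 5.320e-06 m²
R_2 = (2.56×10^-8)(31.8)/(5.320e-06) = 0.153 Ω
Seg 3: A = 0.842 mm² = 8.420e-07 m²
R_3 = (1.59×10^-8)(22)/(8.420e-07) = 0.4154 Ω
R_total = R_1 + R_2 + R_3 = 0.979 Ω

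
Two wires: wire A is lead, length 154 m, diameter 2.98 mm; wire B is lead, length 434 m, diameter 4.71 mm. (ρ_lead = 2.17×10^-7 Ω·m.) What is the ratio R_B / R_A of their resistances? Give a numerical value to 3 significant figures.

R ∝ ρL/d², so R_B/R_A = (L_B/L_A) × (d_A/d_B)²
= (434/154) × (2.98/4.71)² = 1.13

1.13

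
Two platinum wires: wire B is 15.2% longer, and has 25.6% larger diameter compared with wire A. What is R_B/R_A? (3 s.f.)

0.730

R ∝ L/d², so R_B/R_A = (1 + 15.2/100) × (1 + 25.6/100)⁻²
= 1.152 × 0.6339 = 0.730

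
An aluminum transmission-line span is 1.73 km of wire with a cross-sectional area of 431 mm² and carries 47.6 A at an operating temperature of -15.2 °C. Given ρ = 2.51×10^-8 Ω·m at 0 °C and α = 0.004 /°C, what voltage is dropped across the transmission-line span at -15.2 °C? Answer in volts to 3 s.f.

A = 431 mm² = 4.310e-04 m²
R₍0₎ = ρL/A = (2.51×10^-8)(1730)/(4.310e-04) = 0.1007 Ω
R₍-15.2₎ = R₍0₎(1 + αΔT) = 0.1007 × (1 + 0.004×-15.2) = 0.09462 Ω
V = IR = 47.6 × 0.09462 = 4.50 V

4.50 V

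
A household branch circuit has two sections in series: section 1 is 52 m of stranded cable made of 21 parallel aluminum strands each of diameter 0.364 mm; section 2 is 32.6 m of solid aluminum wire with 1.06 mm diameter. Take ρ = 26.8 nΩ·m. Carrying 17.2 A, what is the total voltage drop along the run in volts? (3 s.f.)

28.0 V

ρ = 26.8 nΩ·m = 2.68×10^-8 Ω·m
Section 1: A_strand = π(1.8200e-04)² = 1.041e-07 m²; R₁ = ρL/(N·A_s) = (2.68×10^-8)(52)/(21×1.041e-07) = 0.6377 Ω
Section 2: A = π(d/2)² = π(5.3000e-04 m)² = 8.825e-07 m²
R₂ = (2.68×10^-8)(32.6)/(8.825e-07) = 0.99 Ω
R = R₁ + R₂ = 1.628 Ω
V = IR = 17.2 × 1.628 = 28.0 V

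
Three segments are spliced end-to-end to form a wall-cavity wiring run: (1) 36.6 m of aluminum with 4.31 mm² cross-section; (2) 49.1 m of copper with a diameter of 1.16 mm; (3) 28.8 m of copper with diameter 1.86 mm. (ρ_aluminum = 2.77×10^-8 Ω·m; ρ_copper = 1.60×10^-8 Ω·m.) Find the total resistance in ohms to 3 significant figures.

1.15 Ω

Seg 1: A = 4.31 mm² = 4.310e-06 m²
R_1 = (2.77×10^-8)(36.6)/(4.310e-06) = 0.2352 Ω
Seg 2: A = π(d/2)² = π(5.8000e-04 m)² = 1.057e-06 m²
R_2 = (1.60×10^-8)(49.1)/(1.057e-06) = 0.7434 Ω
Seg 3: A = π(d/2)² = π(9.3000e-04 m)² = 2.717e-06 m²
R_3 = (1.60×10^-8)(28.8)/(2.717e-06) = 0.1696 Ω
R_total = R_1 + R_2 + R_3 = 1.15 Ω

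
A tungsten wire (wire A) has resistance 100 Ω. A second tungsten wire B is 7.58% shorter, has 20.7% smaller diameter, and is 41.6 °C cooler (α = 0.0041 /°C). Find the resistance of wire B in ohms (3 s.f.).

122 Ω

R ∝ ρL/d² with ρ ∝ (1+αΔT), so R_B/R_A = (1 − 7.58/100) × (1 − 20.7/100)⁻² × (1 − 0.0041×41.6)
= 0.9242 × 1.59 × 0.8294 = 1.219
R_B = 1.219 × 100 = 122 Ω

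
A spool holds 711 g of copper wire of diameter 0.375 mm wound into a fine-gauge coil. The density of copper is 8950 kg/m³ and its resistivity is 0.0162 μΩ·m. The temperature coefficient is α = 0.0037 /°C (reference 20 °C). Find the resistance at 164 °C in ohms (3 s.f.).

ρ = 0.0162 μΩ·m = 1.62×10^-8 Ω·m
A = π(d/2)² = π(1.8750e-04 m)² = 1.1045e-07 m²
L = m/(density·A) = 0.711/(8950×1.1045e-07) = 719.3 m
R = ρL/A = (1.62×10^-8)(719.3)/(1.1045e-07) = 105.5 Ω
R(164 °C) = 105.5 × (1 + 0.0037×144) = 162 Ω

162 Ω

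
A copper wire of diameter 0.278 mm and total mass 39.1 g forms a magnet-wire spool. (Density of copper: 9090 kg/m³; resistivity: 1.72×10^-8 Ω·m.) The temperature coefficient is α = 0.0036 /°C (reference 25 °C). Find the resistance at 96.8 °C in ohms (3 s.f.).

A = π(d/2)² = π(1.3900e-04 m)² = 6.0699e-08 m²
L = m/(density·A) = 0.0391/(9090×6.0699e-08) = 70.87 m
R = ρL/A = (1.72×10^-8)(70.87)/(6.0699e-08) = 20.08 Ω
R(96.8 °C) = 20.08 × (1 + 0.0036×71.8) = 25.3 Ω

25.3 Ω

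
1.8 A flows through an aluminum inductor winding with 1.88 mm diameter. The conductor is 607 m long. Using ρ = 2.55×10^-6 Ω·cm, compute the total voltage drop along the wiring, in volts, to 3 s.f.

10.0 V

ρ = 2.55×10^-6 Ω·cm = 2.55×10^-8 Ω·m
A = π(d/2)² = π(9.4000e-04 m)² = 2.776e-06 m²
R = ρL/A = (2.55×10^-8)(607)/(2.776e-06) = 5.576 Ω
V = IR = 1.8 × 5.576 = 10.0 V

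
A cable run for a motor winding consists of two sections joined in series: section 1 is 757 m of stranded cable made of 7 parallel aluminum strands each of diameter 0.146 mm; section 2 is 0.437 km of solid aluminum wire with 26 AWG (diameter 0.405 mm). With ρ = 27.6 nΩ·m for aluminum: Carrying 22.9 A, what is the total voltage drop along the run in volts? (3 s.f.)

ρ = 27.6 nΩ·m = 2.76×10^-8 Ω·m
Section 1: A_strand = π(7.3000e-05)² = 1.674e-08 m²; R₁ = ρL/(N·A_s) = (2.76×10^-8)(757)/(7×1.674e-08) = 178.3 Ω
Section 2: A = π(0.405/2 mm)² = π(2.0250e-04 m)² = 1.288e-07 m²
R₂ = (2.76×10^-8)(437)/(1.288e-07) = 93.62 Ω
R = R₁ + R₂ = 271.9 Ω
V = IR = 22.9 × 271.9 = 6230 V

6230 V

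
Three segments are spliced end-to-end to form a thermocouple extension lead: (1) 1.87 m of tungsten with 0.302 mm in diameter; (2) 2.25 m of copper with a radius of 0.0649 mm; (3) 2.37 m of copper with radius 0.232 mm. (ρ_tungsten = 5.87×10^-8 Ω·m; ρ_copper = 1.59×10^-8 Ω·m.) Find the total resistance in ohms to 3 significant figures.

4.46 Ω

Seg 1: A = π(d/2)² = π(1.5100e-04 m)² = 7.163e-08 m²
R_1 = (5.87×10^-8)(1.87)/(7.163e-08) = 1.532 Ω
Seg 2: A = πr² = π(6.4900e-05 m)² = 1.323e-08 m²
R_2 = (1.59×10^-8)(2.25)/(1.323e-08) = 2.704 Ω
Seg 3: A = πr² = π(2.3200e-04 m)² = 1.691e-07 m²
R_3 = (1.59×10^-8)(2.37)/(1.691e-07) = 0.2229 Ω
R_total = R_1 + R_2 + R_3 = 4.46 Ω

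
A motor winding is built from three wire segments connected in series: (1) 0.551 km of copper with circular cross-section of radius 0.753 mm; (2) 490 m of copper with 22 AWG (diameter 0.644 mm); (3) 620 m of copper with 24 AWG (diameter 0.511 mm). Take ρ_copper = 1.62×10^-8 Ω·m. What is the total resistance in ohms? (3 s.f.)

Seg 1: A = πr² = π(7.5300e-04 m)² = 1.781e-06 m²
R_1 = (1.62×10^-8)(551)/(1.781e-06) = 5.011 Ω
Seg 2: A = π(0.644/2 mm)² = π(3.2200e-04 m)² = 3.257e-07 m²
R_2 = (1.62×10^-8)(490)/(3.257e-07) = 24.37 Ω
Seg 3: A = π(0.511/2 mm)² = π(2.5550e-04 m)² = 2.051e-07 m²
R_3 = (1.62×10^-8)(620)/(2.051e-07) = 48.98 Ω
R_total = R_1 + R_2 + R_3 = 78.4 Ω

78.4 Ω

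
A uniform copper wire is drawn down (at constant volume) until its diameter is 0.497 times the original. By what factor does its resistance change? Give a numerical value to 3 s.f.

16.4

Volume constant ⇒ L' = L/r² with r = 0.497. R' = ρL'/A' = ρ(L/r²)/(πr²d₀²/4) = R/r⁴.
Factor = 16.4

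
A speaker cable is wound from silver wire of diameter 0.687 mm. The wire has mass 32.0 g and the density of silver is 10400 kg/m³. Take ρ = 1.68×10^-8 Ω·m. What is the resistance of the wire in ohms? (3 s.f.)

0.376 Ω

A = π(d/2)² = π(3.4350e-04 m)² = 3.7068e-07 m²
L = m/(density·A) = 0.032/(10400×3.7068e-07) = 8.301 m
R = ρL/A = (1.68×10^-8)(8.301)/(3.7068e-07) = 0.376 Ω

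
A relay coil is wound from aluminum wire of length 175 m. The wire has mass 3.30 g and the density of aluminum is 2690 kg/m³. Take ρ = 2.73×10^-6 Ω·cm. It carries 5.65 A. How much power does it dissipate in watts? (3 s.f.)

ρ = 2.73×10^-6 Ω·cm = 2.73×10^-8 Ω·m
A = m/(density·L) = 0.0033/(2690×175) = 7.0101e-09 m²
R = ρL/A = (2.73×10^-8)(175)/(7.0101e-09) = 681.5 Ω
P = I²R = (5.65)² × 681.5 = 21800 W

21800 W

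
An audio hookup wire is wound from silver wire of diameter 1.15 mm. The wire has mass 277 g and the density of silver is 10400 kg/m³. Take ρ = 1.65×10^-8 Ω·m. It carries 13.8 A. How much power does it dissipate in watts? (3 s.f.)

77.6 W

A = π(d/2)² = π(5.7500e-04 m)² = 1.0387e-06 m²
L = m/(density·A) = 0.277/(10400×1.0387e-06) = 25.64 m
R = ρL/A = (1.65×10^-8)(25.64)/(1.0387e-06) = 0.4073 Ω
P = I²R = (13.8)² × 0.4073 = 77.6 W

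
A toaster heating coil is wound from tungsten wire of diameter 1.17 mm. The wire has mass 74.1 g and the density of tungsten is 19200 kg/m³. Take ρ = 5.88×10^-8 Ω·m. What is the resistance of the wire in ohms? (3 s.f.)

0.196 Ω

A = π(d/2)² = π(5.8500e-04 m)² = 1.0751e-06 m²
L = m/(density·A) = 0.0741/(19200×1.0751e-06) = 3.59 m
R = ρL/A = (5.88×10^-8)(3.59)/(1.0751e-06) = 0.196 Ω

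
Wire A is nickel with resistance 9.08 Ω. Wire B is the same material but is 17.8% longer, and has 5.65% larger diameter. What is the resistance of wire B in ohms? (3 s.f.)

9.58 Ω

R ∝ L/d², so R_B/R_A = (1 + 17.8/100) × (1 + 5.65/100)⁻²
= 1.178 × 0.8959 = 1.055
R_B = 1.055 × 9.08 = 9.58 Ω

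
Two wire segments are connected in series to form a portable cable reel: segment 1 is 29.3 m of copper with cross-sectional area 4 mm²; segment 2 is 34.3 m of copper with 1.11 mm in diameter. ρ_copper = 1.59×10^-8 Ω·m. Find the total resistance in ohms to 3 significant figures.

0.680 Ω

Segment 1: A = 4 mm² = 4.000e-06 m²
R₁ = ρL/A = (1.59×10^-8)(29.3)/(4.000e-06) = 0.1165 Ω
Segment 2: A = π(d/2)² = π(5.5500e-04 m)² = 9.677e-07 m²
R₂ = (1.59×10^-8)(34.3)/(9.677e-07) = 0.5636 Ω
R = R₁ + R₂ = 0.680 Ω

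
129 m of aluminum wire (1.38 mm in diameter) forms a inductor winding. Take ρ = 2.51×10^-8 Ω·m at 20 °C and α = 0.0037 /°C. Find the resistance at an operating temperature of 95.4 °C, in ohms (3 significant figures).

A = π(d/2)² = π(6.9000e-04 m)² = 1.496e-06 m²
R₍20°C₎ = ρL/A = (2.51×10^-8)(129)/(1.496e-06) = 2.165 Ω
R = R₀(1 + αΔT) = 2.165(1 + 0.0037×75.4) = 2.77 Ω

2.77 Ω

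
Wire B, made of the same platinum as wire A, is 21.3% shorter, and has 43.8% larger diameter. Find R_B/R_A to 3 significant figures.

0.381

R ∝ L/d², so R_B/R_A = (1 − 21.3/100) × (1 + 43.8/100)⁻²
= 0.787 × 0.4836 = 0.381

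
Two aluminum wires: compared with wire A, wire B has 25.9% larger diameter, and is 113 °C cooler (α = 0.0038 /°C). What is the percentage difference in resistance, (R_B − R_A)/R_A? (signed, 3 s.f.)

-64.0%

R ∝ ρL/d² with ρ ∝ (1+αΔT), so R_B/R_A = (1 + 25.9/100)⁻² × (1 − 0.0038×113)
= 0.6309 × 0.5706 = 0.36
(R_B − R_A)/R_A = 0.36 − 1 = -64.0%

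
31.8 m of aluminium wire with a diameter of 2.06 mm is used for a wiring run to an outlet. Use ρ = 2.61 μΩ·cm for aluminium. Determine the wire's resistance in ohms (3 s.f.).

0.249 Ω

ρ = 2.61 μΩ·cm = 2.61×10^-8 Ω·m
A = π(d/2)² = π(1.0300e-03 m)² = 3.333e-06 m²
R = ρL/A = (2.61×10^-8)(31.8 m)/(3.333e-06 m²) = 0.249 Ω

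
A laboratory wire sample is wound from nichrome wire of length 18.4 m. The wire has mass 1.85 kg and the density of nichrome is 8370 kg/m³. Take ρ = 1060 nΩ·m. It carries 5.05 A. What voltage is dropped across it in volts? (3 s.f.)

ρ = 1060 nΩ·m = 1.06×10^-6 Ω·m
A = m/(density·L) = 1.85/(8370×18.4) = 1.2012e-05 m²
R = ρL/A = (1.06×10^-6)(18.4)/(1.2012e-05) = 1.624 Ω
V = IR = 5.05 × 1.624 = 8.20 V

8.20 V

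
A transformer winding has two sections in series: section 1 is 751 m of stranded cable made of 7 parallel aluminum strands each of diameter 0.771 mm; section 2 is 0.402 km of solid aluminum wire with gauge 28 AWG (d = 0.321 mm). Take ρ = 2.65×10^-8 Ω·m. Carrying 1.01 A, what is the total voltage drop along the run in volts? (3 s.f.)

139 V

Section 1: A_strand = π(3.8550e-04)² = 4.669e-07 m²; R₁ = ρL/(N·A_s) = (2.65×10^-8)(751)/(7×4.669e-07) = 6.09 Ω
Section 2: A = π(0.321/2 mm)² = π(1.6050e-04 m)² = 8.093e-08 m²
R₂ = (2.65×10^-8)(402)/(8.093e-08) = 131.6 Ω
R = R₁ + R₂ = 137.7 Ω
V = IR = 1.01 × 137.7 = 139 V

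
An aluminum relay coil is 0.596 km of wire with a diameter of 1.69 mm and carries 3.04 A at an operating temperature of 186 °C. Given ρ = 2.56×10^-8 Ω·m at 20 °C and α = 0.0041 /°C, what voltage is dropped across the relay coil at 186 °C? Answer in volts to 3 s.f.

34.8 V

A = π(d/2)² = π(8.4500e-04 m)² = 2.243e-06 m²
R₍20₎ = ρL/A = (2.56×10^-8)(596)/(2.243e-06) = 6.802 Ω
R₍186₎ = R₍20₎(1 + αΔT) = 6.802 × (1 + 0.0041×166) = 11.43 Ω
V = IR = 3.04 × 11.43 = 34.8 V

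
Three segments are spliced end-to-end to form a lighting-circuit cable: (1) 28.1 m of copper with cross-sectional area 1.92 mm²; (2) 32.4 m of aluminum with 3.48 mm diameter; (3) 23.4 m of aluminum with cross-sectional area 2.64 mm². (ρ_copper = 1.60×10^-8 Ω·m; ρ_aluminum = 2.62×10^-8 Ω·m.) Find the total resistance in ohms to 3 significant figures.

Seg 1: A = 1.92 mm² = 1.920e-06 m²
R_1 = (1.60×10^-8)(28.1)/(1.920e-06) = 0.2342 Ω
Seg 2: A = π(d/2)² = π(1.7400e-03 m)² = 9.511e-06 m²
R_2 = (2.62×10^-8)(32.4)/(9.511e-06) = 0.08925 Ω
Seg 3: A = 2.64 mm² = 2.640e-06 m²
R_3 = (2.62×10^-8)(23.4)/(2.640e-06) = 0.2322 Ω
R_total = R_1 + R_2 + R_3 = 0.556 Ω

0.556 Ω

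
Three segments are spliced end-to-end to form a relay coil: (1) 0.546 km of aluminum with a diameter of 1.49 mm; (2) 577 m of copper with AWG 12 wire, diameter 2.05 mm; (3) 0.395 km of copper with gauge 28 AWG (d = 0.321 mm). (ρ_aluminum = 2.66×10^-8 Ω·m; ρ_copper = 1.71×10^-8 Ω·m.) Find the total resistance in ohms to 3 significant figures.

Seg 1: A = π(d/2)² = π(7.4500e-04 m)² = 1.744e-06 m²
R_1 = (2.66×10^-8)(546)/(1.744e-06) = 8.329 Ω
Seg 2: A = π(2.05/2 mm)² = π(1.0250e-03 m)² = 3.301e-06 m²
R_2 = (1.71×10^-8)(577)/(3.301e-06) = 2.989 Ω
Seg 3: A = π(0.321/2 mm)² = π(1.6050e-04 m)² = 8.093e-08 m²
R_3 = (1.71×10^-8)(395)/(8.093e-08) = 83.46 Ω
R_total = R_1 + R_2 + R_3 = 94.8 Ω

94.8 Ω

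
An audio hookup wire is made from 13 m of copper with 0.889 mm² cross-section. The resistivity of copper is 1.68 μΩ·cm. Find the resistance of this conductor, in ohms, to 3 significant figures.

0.246 Ω

ρ = 1.68 μΩ·cm = 1.68×10^-8 Ω·m
A = 0.889 mm² = 8.890e-07 m²
R = ρL/A = (1.68×10^-8)(13 m)/(8.890e-07 m²) = 0.246 Ω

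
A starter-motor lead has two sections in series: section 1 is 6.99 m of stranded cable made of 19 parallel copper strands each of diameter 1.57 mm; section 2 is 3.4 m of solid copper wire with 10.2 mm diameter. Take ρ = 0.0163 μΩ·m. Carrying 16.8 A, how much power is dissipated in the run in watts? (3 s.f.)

1.07 W

ρ = 0.0163 μΩ·m = 1.63×10^-8 Ω·m
Section 1: A_strand = π(7.8500e-04)² = 1.936e-06 m²; R₁ = ρL/(N·A_s) = (1.63×10^-8)(6.99)/(19×1.936e-06) = 0.003098 Ω
Section 2: A = π(d/2)² = π(5.1000e-03 m)² = 8.171e-05 m²
R₂ = (1.63×10^-8)(3.4)/(8.171e-05) = 6.782×10^-4 Ω
R = R₁ + R₂ = 0.003776 Ω
P = I²R = (16.8)² × 0.003776 = 1.07 W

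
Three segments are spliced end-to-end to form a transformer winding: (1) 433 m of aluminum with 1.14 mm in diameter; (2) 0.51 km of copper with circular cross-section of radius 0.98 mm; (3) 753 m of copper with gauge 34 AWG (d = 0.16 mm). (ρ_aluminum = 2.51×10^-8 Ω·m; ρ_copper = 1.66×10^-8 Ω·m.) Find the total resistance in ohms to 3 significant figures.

Seg 1: A = π(d/2)² = π(5.7000e-04 m)² = 1.021e-06 m²
R_1 = (2.51×10^-8)(433)/(1.021e-06) = 10.65 Ω
Seg 2: A = πr² = π(9.8000e-04 m)² = 3.017e-06 m²
R_2 = (1.66×10^-8)(510)/(3.017e-06) = 2.806 Ω
Seg 3: A = π(0.16/2 mm)² = π(8.0000e-05 m)² = 2.011e-08 m²
R_3 = (1.66×10^-8)(753)/(2.011e-08) = 621.7 Ω
R_total = R_1 + R_2 + R_3 = 635 Ω

635 Ω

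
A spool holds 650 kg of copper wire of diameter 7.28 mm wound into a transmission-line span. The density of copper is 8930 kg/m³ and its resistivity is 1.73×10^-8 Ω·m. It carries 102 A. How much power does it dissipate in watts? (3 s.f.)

A = π(d/2)² = π(3.6400e-03 m)² = 4.1625e-05 m²
L = m/(density·A) = 650/(8930×4.1625e-05) = 1749 m
R = ρL/A = (1.73×10^-8)(1749)/(4.1625e-05) = 0.7268 Ω
P = I²R = (102)² × 0.7268 = 7560 W

7560 W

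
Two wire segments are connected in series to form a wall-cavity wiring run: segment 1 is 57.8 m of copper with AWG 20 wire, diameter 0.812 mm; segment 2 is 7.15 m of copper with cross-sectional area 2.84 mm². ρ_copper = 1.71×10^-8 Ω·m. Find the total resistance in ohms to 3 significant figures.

Segment 1: A = π(0.812/2 mm)² = π(4.0600e-04 m)² = 5.178e-07 m²
R₁ = ρL/A = (1.71×10^-8)(57.8)/(5.178e-07) = 1.909 Ω
Segment 2: A = 2.84 mm² = 2.840e-06 m²
R₂ = (1.71×10^-8)(7.15)/(2.840e-06) = 0.04305 Ω
R = R₁ + R₂ = 1.95 Ω

1.95 Ω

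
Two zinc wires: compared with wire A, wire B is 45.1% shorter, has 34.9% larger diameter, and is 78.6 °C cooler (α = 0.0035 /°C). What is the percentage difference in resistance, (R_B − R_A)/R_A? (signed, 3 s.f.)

R ∝ ρL/d² with ρ ∝ (1+αΔT), so R_B/R_A = (1 − 45.1/100) × (1 + 34.9/100)⁻² × (1 − 0.0035×78.6)
= 0.549 × 0.5495 × 0.7249 = 0.2187
(R_B − R_A)/R_A = 0.2187 − 1 = -78.1%

-78.1%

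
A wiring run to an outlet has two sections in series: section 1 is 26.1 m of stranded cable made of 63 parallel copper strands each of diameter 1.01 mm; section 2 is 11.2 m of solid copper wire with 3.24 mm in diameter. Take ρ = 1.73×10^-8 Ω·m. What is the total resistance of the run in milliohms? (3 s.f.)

32.4 mΩ

Section 1: A_strand = π(5.0500e-04)² = 8.012e-07 m²; R₁ = ρL/(N·A_s) = (1.73×10^-8)(26.1)/(63×8.012e-07) = 0.008946 Ω
Section 2: A = π(d/2)² = π(1.6200e-03 m)² = 8.245e-06 m²
R₂ = (1.73×10^-8)(11.2)/(8.245e-06) = 0.0235 Ω
R = R₁ + R₂ = 32.4 mΩ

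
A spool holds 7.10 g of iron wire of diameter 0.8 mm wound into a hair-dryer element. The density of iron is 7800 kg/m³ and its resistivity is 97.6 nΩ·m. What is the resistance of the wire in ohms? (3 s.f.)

0.352 Ω

ρ = 97.6 nΩ·m = 9.76×10^-8 Ω·m
A = π(d/2)² = π(4.0000e-04 m)² = 5.0265e-07 m²
L = m/(density·A) = 0.0071/(7800×5.0265e-07) = 1.811 m
R = ρL/A = (9.76×10^-8)(1.811)/(5.0265e-07) = 0.352 Ω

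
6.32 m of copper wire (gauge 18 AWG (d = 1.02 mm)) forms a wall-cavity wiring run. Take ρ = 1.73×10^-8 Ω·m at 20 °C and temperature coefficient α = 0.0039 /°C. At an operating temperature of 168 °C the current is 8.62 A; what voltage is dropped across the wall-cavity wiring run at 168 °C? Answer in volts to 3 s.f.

1.82 V

A = π(1.02/2 mm)² = π(5.1000e-04 m)² = 8.171e-07 m²
R₍20₎ = ρL/A = (1.73×10^-8)(6.32)/(8.171e-07) = 0.1338 Ω
R₍168₎ = R₍20₎(1 + αΔT) = 0.1338 × (1 + 0.0039×148) = 0.211 Ω
V = IR = 8.62 × 0.211 = 1.82 V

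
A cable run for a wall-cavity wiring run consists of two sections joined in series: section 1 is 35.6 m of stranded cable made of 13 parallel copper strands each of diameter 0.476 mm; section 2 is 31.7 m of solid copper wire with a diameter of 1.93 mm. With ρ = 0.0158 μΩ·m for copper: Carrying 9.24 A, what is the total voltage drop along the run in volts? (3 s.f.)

ρ = 0.0158 μΩ·m = 1.58×10^-8 Ω·m
Section 1: A_strand = π(2.3800e-04)² = 1.780e-07 m²; R₁ = ρL/(N·A_s) = (1.58×10^-8)(35.6)/(13×1.780e-07) = 0.2431 Ω
Section 2: A = π(d/2)² = π(9.6500e-04 m)² = 2.926e-06 m²
R₂ = (1.58×10^-8)(31.7)/(2.926e-06) = 0.1712 Ω
R = R₁ + R₂ = 0.4143 Ω
V = IR = 9.24 × 0.4143 = 3.83 V

3.83 V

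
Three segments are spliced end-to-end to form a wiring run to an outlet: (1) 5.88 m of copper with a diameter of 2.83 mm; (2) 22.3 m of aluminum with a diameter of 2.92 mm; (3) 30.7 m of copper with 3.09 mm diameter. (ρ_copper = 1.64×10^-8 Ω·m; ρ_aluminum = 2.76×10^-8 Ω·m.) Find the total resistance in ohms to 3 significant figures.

0.174 Ω

Seg 1: A = π(d/2)² = π(1.4150e-03 m)² = 6.290e-06 m²
R_1 = (1.64×10^-8)(5.88)/(6.290e-06) = 0.01533 Ω
Seg 2: A = π(d/2)² = π(1.4600e-03 m)² = 6.697e-06 m²
R_2 = (2.76×10^-8)(22.3)/(6.697e-06) = 0.09191 Ω
Seg 3: A = π(d/2)² = π(1.5450e-03 m)² = 7.499e-06 m²
R_3 = (1.64×10^-8)(30.7)/(7.499e-06) = 0.06714 Ω
R_total = R_1 + R_2 + R_3 = 0.174 Ω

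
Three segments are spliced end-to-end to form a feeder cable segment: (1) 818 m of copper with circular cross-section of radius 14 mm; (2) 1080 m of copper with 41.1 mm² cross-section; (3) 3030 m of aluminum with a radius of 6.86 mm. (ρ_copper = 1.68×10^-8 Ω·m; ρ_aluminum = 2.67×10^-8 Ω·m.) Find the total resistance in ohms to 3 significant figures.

1.01 Ω

Seg 1: A = πr² = π(1.4000e-02 m)² = 6.158e-04 m²
R_1 = (1.68×10^-8)(818)/(6.158e-04) = 0.02232 Ω
Seg 2: A = 41.1 mm² = 4.110e-05 m²
R_2 = (1.68×10^-8)(1080)/(4.110e-05) = 0.4415 Ω
Seg 3: A = πr² = π(6.8600e-03 m)² = 1.478e-04 m²
R_3 = (2.67×10^-8)(3030)/(1.478e-04) = 0.5472 Ω
R_total = R_1 + R_2 + R_3 = 1.01 Ω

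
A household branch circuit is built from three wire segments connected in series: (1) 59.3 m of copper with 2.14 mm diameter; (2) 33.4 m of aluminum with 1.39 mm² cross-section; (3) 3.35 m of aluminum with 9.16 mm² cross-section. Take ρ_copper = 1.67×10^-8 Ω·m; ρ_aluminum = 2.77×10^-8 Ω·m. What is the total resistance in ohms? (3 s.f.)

0.951 Ω

Seg 1: A = π(d/2)² = π(1.0700e-03 m)² = 3.597e-06 m²
R_1 = (1.67×10^-8)(59.3)/(3.597e-06) = 0.2753 Ω
Seg 2: A = 1.39 mm² = 1.390e-06 m²
R_2 = (2.77×10^-8)(33.4)/(1.390e-06) = 0.6656 Ω
Seg 3: A = 9.16 mm² = 9.160e-06 m²
R_3 = (2.77×10^-8)(3.35)/(9.160e-06) = 0.01013 Ω
R_total = R_1 + R_2 + R_3 = 0.951 Ω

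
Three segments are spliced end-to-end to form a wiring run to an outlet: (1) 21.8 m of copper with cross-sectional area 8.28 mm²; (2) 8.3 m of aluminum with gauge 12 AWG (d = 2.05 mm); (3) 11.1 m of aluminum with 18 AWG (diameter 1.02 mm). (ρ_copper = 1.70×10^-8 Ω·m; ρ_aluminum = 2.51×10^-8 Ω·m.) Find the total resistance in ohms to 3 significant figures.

Seg 1: A = 8.28 mm² = 8.280e-06 m²
R_1 = (1.70×10^-8)(21.8)/(8.280e-06) = 0.04476 Ω
Seg 2: A = π(2.05/2 mm)² = π(1.0250e-03 m)² = 3.301e-06 m²
R_2 = (2.51×10^-8)(8.3)/(3.301e-06) = 0.06312 Ω
Seg 3: A = π(1.02/2 mm)² = π(5.1000e-04 m)² = 8.171e-07 m²
R_3 = (2.51×10^-8)(11.1)/(8.171e-07) = 0.341 Ω
R_total = R_1 + R_2 + R_3 = 0.449 Ω

0.449 Ω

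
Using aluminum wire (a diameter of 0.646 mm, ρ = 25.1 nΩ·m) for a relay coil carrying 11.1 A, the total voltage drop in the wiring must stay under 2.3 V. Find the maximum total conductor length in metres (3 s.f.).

2.71 m

ρ = 25.1 nΩ·m = 2.51×10^-8 Ω·m
A = π(d/2)² = π(3.2300e-04 m)² = 3.278e-07 m²
L_max = V_max·A/(1·ρI) = (2.3)(3.278e-07)/(2.51×10^-8×11.1) = 2.71 m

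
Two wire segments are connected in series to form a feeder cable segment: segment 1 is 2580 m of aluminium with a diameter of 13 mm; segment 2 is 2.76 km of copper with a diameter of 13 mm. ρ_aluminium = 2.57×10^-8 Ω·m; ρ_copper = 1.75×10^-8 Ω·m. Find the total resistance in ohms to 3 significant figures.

0.863 Ω

Segment 1: A = π(d/2)² = π(6.5000e-03 m)² = 1.327e-04 m²
R₁ = ρL/A = (2.57×10^-8)(2580)/(1.327e-04) = 0.4995 Ω
R₂ = (1.75×10^-8)(2760)/(1.327e-04) = 0.3639 Ω
R = R₁ + R₂ = 0.863 Ω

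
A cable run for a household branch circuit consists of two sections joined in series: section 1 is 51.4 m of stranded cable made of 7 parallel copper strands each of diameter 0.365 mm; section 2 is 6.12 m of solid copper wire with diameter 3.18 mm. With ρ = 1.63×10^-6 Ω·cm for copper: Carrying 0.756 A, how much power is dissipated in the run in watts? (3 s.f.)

ρ = 1.63×10^-6 Ω·cm = 1.63×10^-8 Ω·m
Section 1: A_strand = π(1.8250e-04)² = 1.046e-07 m²; R₁ = ρL/(N·A_s) = (1.63×10^-8)(51.4)/(7×1.046e-07) = 1.144 Ω
Section 2: A = π(d/2)² = π(1.5900e-03 m)² = 7.942e-06 m²
R₂ = (1.63×10^-8)(6.12)/(7.942e-06) = 0.01256 Ω
R = R₁ + R₂ = 1.156 Ω
P = I²R = (0.756)² × 1.156 = 0.661 W

0.661 W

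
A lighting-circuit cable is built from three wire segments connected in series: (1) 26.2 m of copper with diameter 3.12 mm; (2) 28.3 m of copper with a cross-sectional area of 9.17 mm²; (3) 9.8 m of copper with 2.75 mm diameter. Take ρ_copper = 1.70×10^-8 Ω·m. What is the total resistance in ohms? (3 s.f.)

Seg 1: A = π(d/2)² = π(1.5600e-03 m)² = 7.645e-06 m²
R_1 = (1.70×10^-8)(26.2)/(7.645e-06) = 0.05826 Ω
Seg 2: A = 9.17 mm² = 9.170e-06 m²
R_2 = (1.70×10^-8)(28.3)/(9.170e-06) = 0.05246 Ω
Seg 3: A = π(d/2)² = π(1.3750e-03 m)² = 5.940e-06 m²
R_3 = (1.70×10^-8)(9.8)/(5.940e-06) = 0.02805 Ω
R_total = R_1 + R_2 + R_3 = 0.139 Ω

0.139 Ω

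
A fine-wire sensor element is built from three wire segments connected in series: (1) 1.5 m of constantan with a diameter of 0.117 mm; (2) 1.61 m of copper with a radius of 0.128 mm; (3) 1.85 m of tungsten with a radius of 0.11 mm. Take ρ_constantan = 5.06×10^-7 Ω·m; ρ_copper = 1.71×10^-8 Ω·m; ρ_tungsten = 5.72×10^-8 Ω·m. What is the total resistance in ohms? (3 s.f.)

73.9 Ω

Seg 1: A = π(d/2)² = π(5.8500e-05 m)² = 1.075e-08 m²
R_1 = (5.06×10^-7)(1.5)/(1.075e-08) = 70.6 Ω
Seg 2: A = πr² = π(1.2800e-04 m)² = 5.147e-08 m²
R_2 = (1.71×10^-8)(1.61)/(5.147e-08) = 0.5349 Ω
Seg 3: A = πr² = π(1.1000e-04 m)² = 3.801e-08 m²
R_3 = (5.72×10^-8)(1.85)/(3.801e-08) = 2.784 Ω
R_total = R_1 + R_2 + R_3 = 73.9 Ω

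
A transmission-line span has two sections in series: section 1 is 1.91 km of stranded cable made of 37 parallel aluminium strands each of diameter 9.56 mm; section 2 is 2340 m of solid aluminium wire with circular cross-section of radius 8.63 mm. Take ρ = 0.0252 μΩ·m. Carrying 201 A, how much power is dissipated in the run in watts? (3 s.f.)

ρ = 0.0252 μΩ·m = 2.52×10^-8 Ω·m
Section 1: A_strand = π(4.7800e-03)² = 7.178e-05 m²; R₁ = ρL/(N·A_s) = (2.52×10^-8)(1910)/(37×7.178e-05) = 0.01812 Ω
Section 2: A = πr² = π(8.6300e-03 m)² = 2.340e-04 m²
R₂ = (2.52×10^-8)(2340)/(2.340e-04) = 0.252 Ω
R = R₁ + R₂ = 0.2701 Ω
P = I²R = (201)² × 0.2701 = 10900 W

10900 W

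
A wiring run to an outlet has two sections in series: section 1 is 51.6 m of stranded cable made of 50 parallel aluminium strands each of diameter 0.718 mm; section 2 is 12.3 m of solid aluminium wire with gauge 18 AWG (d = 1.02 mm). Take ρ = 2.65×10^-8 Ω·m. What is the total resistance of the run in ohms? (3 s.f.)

Section 1: A_strand = π(3.5900e-04)² = 4.049e-07 m²; R₁ = ρL/(N·A_s) = (2.65×10^-8)(51.6)/(50×4.049e-07) = 0.06754 Ω
Section 2: A = π(1.02/2 mm)² = π(5.1000e-04 m)² = 8.171e-07 m²
R₂ = (2.65×10^-8)(12.3)/(8.171e-07) = 0.3989 Ω
R = R₁ + R₂ = 0.466 Ω

0.466 Ω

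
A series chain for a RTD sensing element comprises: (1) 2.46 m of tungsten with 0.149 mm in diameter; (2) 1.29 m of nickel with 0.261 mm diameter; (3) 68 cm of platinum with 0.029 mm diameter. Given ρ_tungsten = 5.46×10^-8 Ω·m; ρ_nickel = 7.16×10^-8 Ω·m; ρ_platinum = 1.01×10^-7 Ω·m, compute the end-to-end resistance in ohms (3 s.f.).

Seg 1: A = π(d/2)² = π(7.4500e-05 m)² = 1.744e-08 m²
R_1 = (5.46×10^-8)(2.46)/(1.744e-08) = 7.703 Ω
Seg 2: A = π(d/2)² = π(1.3050e-04 m)² = 5.350e-08 m²
R_2 = (7.16×10^-8)(1.29)/(5.350e-08) = 1.726 Ω
Seg 3: A = π(d/2)² = π(1.4500e-05 m)² = 6.605e-10 m²
R_3 = (1.01×10^-7)(0.68)/(6.605e-10) = 104 Ω
R_total = R_1 + R_2 + R_3 = 113 Ω

113 Ω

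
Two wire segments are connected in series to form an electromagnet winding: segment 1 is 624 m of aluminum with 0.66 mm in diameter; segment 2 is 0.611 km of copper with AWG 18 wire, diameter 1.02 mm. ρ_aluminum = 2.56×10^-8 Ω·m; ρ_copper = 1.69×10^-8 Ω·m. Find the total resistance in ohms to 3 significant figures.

59.3 Ω

Segment 1: A = π(d/2)² = π(3.3000e-04 m)² = 3.421e-07 m²
R₁ = ρL/A = (2.56×10^-8)(624)/(3.421e-07) = 46.69 Ω
Segment 2: A = π(1.02/2 mm)² = π(5.1000e-04 m)² = 8.171e-07 m²
R₂ = (1.69×10^-8)(611)/(8.171e-07) = 12.64 Ω
R = R₁ + R₂ = 59.3 Ω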